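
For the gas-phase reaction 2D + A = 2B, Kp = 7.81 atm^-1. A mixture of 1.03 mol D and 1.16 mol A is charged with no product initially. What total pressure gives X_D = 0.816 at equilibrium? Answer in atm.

P = 6.02 atm

Take 1.03 mol D as basis and let X be its fractional conversion, so ξ = 0.515X.
Moles: n_D = 1.03 − 1.03X; n_A = 1.16 − 0.515X; n_B = 1.03X.
Summing: n_T = 2.19 − 0.515X.
Kp = p_B^2 / (p_D^2 p_A) with p_i = (n_i/n_T)·P.
At X = 0.816: the mole-fraction product g(X) = Π y_i^ν_i = 47.05. Since Kp = g(X)·P^{-1}, P = (g/Kp)^(1/1) = (47.05/7.81)^(1/1) = 6.02 atm.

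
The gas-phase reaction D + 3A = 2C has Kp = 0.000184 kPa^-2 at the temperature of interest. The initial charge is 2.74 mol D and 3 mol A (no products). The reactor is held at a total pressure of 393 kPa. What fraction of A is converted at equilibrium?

X = 0.711

Basis: 3 mol A initially; let X = conversion of A. Extent ξ = X.
At extent ξ: n_D = 2.74 − X; n_A = 3 − 3X; n_C = 2X.
Summing: n_T = 5.74 − 2X.
Mole fractions y_i = n_i/n_T; Kp = p_C^2 / (p_D p_A^3) with p_i = y_i·P.
Equating to 0.000184 kPa^-2 and solving on 0 < X < 1: X = 0.711.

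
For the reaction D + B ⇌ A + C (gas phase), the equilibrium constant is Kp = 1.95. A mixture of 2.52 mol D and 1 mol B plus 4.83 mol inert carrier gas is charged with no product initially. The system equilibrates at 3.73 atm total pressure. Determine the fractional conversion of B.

X = 0.806

Basis: 1 mol B initially; let X = conversion of B. Extent ξ = X.
Species balance: n_D = 2.52 − X; n_B = 1 − X; n_A = X; n_C = X; n_I = 4.83 (inert).
Total moles n_T = 8.35 (Δν = 0, constant).
With p_i = (n_i/n_T)P, Kp = p_A p_C / (p_D p_B).
Substituting and setting equal to 1.95 gives a polynomial in X; the root in (0,1) is X = 0.806.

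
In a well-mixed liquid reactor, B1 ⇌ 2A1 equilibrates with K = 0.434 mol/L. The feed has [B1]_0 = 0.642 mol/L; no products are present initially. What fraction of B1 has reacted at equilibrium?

X = 0.335

Let X = conversion of B1; extent ξ = 0.642·X mol/L.
Concentrations: [B1] = 0.642 − 0.642X; [A1] = 1.28X.
K = [A1]^2 / ([B1]).
Equating to 0.434 mol/L: the physical root is X = 0.335.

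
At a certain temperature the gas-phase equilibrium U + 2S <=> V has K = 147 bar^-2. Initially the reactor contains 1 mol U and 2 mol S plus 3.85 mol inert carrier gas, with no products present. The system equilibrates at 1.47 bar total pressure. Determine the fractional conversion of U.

Take 1 mol U as basis and let X be its fractional conversion, so ξ = X.
Species balance: n_U = 1 − X; n_S = 2 − 2X; n_V = X; n_I = 3.85 (inert).
Total moles n_T = 6.85 − 2X.
Mole fractions y_i = n_i/n_T; K = p_V / (p_U p_S^2) with p_i = y_i·P.
Setting this equal to 147 bar^-2 and taking the physical root (0 < X < 1) gives X = 0.744.

X = 0.744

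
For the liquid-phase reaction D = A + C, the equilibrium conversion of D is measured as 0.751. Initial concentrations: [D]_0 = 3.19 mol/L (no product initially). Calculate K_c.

K_c = 7.23 mol/L

Let X = conversion of D.
Concentrations: [D] = 3.19 − 3.19X; [A] = 3.19X; [C] = 3.19X.
At X = 0.751: [D] = 0.794, [A] = 2.4, [C] = 2.4.
K_c = [A] [C] / ([D]) = 7.23 mol/L.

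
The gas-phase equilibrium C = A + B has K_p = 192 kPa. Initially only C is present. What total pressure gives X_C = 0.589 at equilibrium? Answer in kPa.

P = 361 kPa

Take 1 mol C as basis and let X be its fractional conversion, so ξ = X.
Moles: n_C = 1 − X; n_A = X; n_B = X.
n_T = Σnᵢ = 1 + X.
K_p = p_A p_B / (p_C) with p_i = (n_i/n_T)·P.
At X = 0.589: the mole-fraction product g(X) = Π y_i^ν_i = 0.5312. Since K_p = g(X)·P^{1}, P = (K_p/g)^(1/1) = (192/0.5312)^(1/1) = 361 kPa.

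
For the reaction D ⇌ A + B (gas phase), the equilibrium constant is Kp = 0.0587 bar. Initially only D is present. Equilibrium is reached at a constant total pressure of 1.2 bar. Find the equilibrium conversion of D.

X = 0.216

Basis: 1 mol D initially; let X = conversion of D. Extent ξ = X.
Species balance: n_D = 1 − X; n_A = X; n_B = X.
Summing: n_T = 1 + X.
y_i = n_i/n_T, p_i = y_i·P. Kp = p_A p_B / (p_D).
Substituting and setting equal to 0.0587 bar gives a polynomial in X; the root in (0,1) is X = 0.216.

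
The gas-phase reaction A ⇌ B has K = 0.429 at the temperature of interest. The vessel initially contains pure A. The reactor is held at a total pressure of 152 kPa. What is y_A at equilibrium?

y_A = 0.700

Basis: 1 mol A initially; let X = conversion of A. Extent ξ = X.
Mole table: n_A = 1 − X; n_B = X.
Total moles n_T = 1 (Δν = 0, constant).
y_i = n_i/n_T, p_i = y_i·P. K = p_B / (p_A).
This yields a degree-1 equation in X; solving on (0,1), X = 0.300.
Then n_A = 0.7, n_T = 1, so y_A = 0.700.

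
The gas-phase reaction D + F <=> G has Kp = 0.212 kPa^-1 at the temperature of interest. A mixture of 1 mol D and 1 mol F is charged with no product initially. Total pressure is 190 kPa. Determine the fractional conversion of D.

Take 1 mol D as basis and let X be its fractional conversion, so ξ = X.
Species balance: n_D = 1 − X; n_F = 1 − X; n_G = X.
Total moles n_T = 2 − X.
y_i = n_i/n_T, p_i = y_i·P. Kp = p_G / (p_D p_F).
Setting this equal to 0.212 kPa^-1 and taking the physical root (0 < X < 1) gives X = 0.844.

X = 0.844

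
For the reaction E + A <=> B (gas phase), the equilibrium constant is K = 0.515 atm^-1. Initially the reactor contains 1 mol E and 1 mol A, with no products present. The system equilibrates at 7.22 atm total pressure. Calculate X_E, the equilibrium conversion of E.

Take 1 mol E as basis and let X be its fractional conversion, so ξ = X.
Species balance: n_E = 1 − X; n_A = 1 − X; n_B = X.
Summing: n_T = 2 − X.
Mole fractions y_i = n_i/n_T; K = p_B / (p_E p_A) with p_i = y_i·P.
Equating to 0.515 atm^-1 and solving on 0 < X < 1: X = 0.540.

X = 0.540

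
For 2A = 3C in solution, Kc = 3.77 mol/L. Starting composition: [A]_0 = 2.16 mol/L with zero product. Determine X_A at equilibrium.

Let X = conversion of A; extent ξ = 2.16X/2 mol/L.
Concentrations: [A] = 2.16 − 2.16X; [C] = 3.24X.
Kc = [C]^3 / ([A]^2).
Setting equal to 3.77 and solving for X on (0,1) gives X = 0.503.

X = 0.503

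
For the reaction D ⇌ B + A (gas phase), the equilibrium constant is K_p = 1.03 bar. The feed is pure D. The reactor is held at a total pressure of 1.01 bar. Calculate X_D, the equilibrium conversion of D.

Let X = conversion of D (basis 1 mol D); extent of reaction ξ = X.
At extent ξ: n_D = 1 − X; n_B = X; n_A = X.
Summing: n_T = 1 + X.
With p_i = (n_i/n_T)P, K_p = p_B p_A / (p_D).
Substituting and setting equal to 1.03 bar gives a polynomial in X; the root in (0,1) is X = 0.711.

X = 0.711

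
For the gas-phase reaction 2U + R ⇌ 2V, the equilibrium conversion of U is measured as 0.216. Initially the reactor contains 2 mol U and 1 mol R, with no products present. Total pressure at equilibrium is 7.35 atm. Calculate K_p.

Let X = conversion of U (basis 2 mol U); extent of reaction ξ = X.
Species balance: n_U = 2 − 2X; n_R = 1 − X; n_V = 2X.
Summing: n_T = 3 − X.
At X = 0.216: n_U = 1.57, n_R = 0.784, n_V = 0.432, n_T = 2.78.
p_i = (n_i/n_T)·P. K_p = p_V^2 / (p_U^2 p_R) = 0.0367 atm^-1.

K_p = 0.0367 atm^-1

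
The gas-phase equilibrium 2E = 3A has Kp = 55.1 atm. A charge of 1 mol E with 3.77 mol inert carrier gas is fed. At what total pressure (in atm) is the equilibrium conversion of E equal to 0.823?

Basis: 1 mol E initially; let X = conversion of E. Extent ξ = 0.5X.
Mole table: n_E = 1 − X; n_A = 1.5X; n_I = 3.77 (inert).
Total moles n_T = 4.77 + 0.5X.
Kp = p_A^3 / (p_E^2) with p_i = (n_i/n_T)·P.
At X = 0.823: the mole-fraction product g(X) = Π y_i^ν_i = 11.59. Since Kp = g(X)·P^{1}, P = (Kp/g)^(1/1) = (55.1/11.59)^(1/1) = 4.75 atm.

P = 4.75 atm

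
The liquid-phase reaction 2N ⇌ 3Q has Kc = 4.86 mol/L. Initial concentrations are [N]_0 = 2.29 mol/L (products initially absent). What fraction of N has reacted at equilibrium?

Let X = conversion of N; extent ξ = 2.29X/2 mol/L.
Concentrations: [N] = 2.29 − 2.29X; [Q] = 3.44X.
Kc = [Q]^3 / ([N]^2).
Solving Kc = 4.86 for X ∈ (0,1): X = 0.523.

X = 0.523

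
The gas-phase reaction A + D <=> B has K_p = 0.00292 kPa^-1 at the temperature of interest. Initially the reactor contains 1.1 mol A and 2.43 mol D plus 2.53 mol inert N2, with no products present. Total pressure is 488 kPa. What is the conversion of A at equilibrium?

X = 0.340

Basis: 1.1 mol A initially; let X = conversion of A. Extent ξ = 1.1X.
Species balance: n_A = 1.1 − 1.1X; n_D = 2.43 − 1.1X; n_B = 1.1X; n_I = 2.53 (inert).
Total moles n_T = 6.06 − 1.1X.
Mole fractions y_i = n_i/n_T; K_p = p_B / (p_A p_D) with p_i = y_i·P.
Substituting and setting equal to 0.00292 kPa^-1 gives a polynomial in X; the root in (0,1) is X = 0.340.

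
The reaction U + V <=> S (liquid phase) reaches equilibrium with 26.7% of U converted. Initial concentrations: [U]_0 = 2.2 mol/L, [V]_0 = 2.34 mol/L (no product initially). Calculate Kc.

Let X = conversion of U.
Concentrations: [U] = 2.2 − 2.2X; [V] = 2.34 − 2.2X; [S] = 2.2X.
At X = 0.267: [U] = 1.61, [V] = 1.75, [S] = 0.587.
Kc = [S] / ([U] [V]) = 0.208 L/mol.

Kc = 0.208 L/mol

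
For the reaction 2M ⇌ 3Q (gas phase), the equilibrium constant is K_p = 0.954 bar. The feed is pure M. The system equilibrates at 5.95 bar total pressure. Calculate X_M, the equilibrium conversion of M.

X = 0.299

Basis: 1 mol M initially; let X = conversion of M. Extent ξ = 0.5X.
Moles: n_M = 1 − X; n_Q = 1.5X.
Summing: n_T = 1 + 0.5X.
y_i = n_i/n_T, p_i = y_i·P. K_p = p_Q^3 / (p_M^2).
Substituting and setting equal to 0.954 bar gives a polynomial in X; the root in (0,1) is X = 0.299.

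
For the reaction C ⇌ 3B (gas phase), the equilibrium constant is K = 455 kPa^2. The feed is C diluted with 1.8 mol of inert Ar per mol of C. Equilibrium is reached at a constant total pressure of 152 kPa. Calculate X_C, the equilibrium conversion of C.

Basis: 1 mol C initially; let X = conversion of C. Extent ξ = X.
Mole table: n_C = 1 − X; n_B = 3X; n_I = 1.8 (inert).
n_T = Σnᵢ = 2.8 + 2X.
Mole fractions y_i = n_i/n_T; K = p_B^3 / (p_C) with p_i = y_i·P.
Setting this equal to 455 kPa^2 and taking the physical root (0 < X < 1) gives X = 0.181.

X = 0.181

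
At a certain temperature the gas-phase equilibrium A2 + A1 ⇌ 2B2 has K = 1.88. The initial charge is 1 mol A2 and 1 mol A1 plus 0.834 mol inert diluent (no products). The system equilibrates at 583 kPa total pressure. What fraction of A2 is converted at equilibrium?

Take 1 mol A2 as basis and let X be its fractional conversion, so ξ = X.
Moles: n_A2 = 1 − X; n_A1 = 1 − X; n_B2 = 2X; n_I = 0.834 (inert).
Total moles n_T = 2.83 (Δν = 0, constant).
With p_i = (n_i/n_T)P, K = p_B2^2 / (p_A2 p_A1).
Equating to 1.88 and solving on 0 < X < 1: X = 0.407.

X = 0.407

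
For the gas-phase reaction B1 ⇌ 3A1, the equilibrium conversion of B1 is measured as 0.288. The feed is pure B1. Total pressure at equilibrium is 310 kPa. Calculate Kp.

Take 1 mol B1 as basis and let X be its fractional conversion, so ξ = X.
Moles: n_B1 = 1 − X; n_A1 = 3X.
Total moles n_T = 1 + 2X.
At X = 0.288: n_B1 = 0.712, n_A1 = 0.864, n_T = 1.58.
p_i = (n_i/n_T)·P. Kp = p_A1^3 / (p_B1) = 3.5e+04 kPa^2.

Kp = 3.5e+04 kPa^2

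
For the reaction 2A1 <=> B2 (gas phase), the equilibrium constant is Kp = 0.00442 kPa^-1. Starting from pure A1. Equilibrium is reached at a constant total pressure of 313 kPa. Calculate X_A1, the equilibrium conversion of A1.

X = 0.609

Basis: 1 mol A1 initially; let X = conversion of A1. Extent ξ = 0.5X.
Moles: n_A1 = 1 − X; n_B2 = 0.5X.
Summing: n_T = 1 − 0.5X.
With p_i = (n_i/n_T)P, Kp = p_B2 / (p_A1^2).
Substituting and setting equal to 0.00442 kPa^-1 gives a polynomial in X; the root in (0,1) is X = 0.609.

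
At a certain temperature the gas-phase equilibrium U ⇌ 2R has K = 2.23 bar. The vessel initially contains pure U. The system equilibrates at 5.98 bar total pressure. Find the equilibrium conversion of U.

X = 0.292

Let X = conversion of U (basis 1 mol U); extent of reaction ξ = X.
At extent ξ: n_U = 1 − X; n_R = 2X.
Total moles n_T = 1 + X.
With p_i = (n_i/n_T)P, K = p_R^2 / (p_U).
This yields a degree-2 equation in X; solving on (0,1), X = 0.292.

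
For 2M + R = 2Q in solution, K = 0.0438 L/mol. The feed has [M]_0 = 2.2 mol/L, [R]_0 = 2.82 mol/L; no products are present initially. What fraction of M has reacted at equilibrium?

Let X = conversion of M; extent ξ = 2.2X/2 mol/L.
Concentrations: [M] = 2.2 − 2.2X; [R] = 2.82 − 1.1X; [Q] = 2.2X.
K = [Q]^2 / ([M]^2 [R]).
Setting equal to 0.0438 and solving for X on (0,1) gives X = 0.250.

X = 0.250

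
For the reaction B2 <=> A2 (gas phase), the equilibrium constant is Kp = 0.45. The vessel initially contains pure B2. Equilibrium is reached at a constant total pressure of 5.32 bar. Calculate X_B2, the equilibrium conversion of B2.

X = 0.310

Basis: 1 mol B2 initially; let X = conversion of B2. Extent ξ = X.
At extent ξ: n_B2 = 1 − X; n_A2 = X.
n_T stays at 1 (no change in mole number).
Mole fractions y_i = n_i/n_T; Kp = p_A2 / (p_B2) with p_i = y_i·P.
Setting this equal to 0.45 and taking the physical root (0 < X < 1) gives X = 0.310.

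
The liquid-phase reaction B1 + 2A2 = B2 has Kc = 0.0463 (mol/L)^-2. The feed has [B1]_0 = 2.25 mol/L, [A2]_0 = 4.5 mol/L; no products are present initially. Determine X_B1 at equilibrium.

X = 0.309

Let X = conversion of B1; extent ξ = 2.25·X mol/L.
Concentrations: [B1] = 2.25 − 2.25X; [A2] = 4.5 − 4.5X; [B2] = 2.25X.
Kc = [B2] / ([B1] [A2]^2).
Setting equal to 0.0463 and solving for X on (0,1) gives X = 0.309.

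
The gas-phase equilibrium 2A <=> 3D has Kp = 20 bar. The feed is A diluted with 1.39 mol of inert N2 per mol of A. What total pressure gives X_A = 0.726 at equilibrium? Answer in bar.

Take 1 mol A as basis and let X be its fractional conversion, so ξ = 0.5X.
Moles: n_A = 1 − X; n_D = 1.5X; n_I = 1.39 (inert).
Summing: n_T = 2.39 + 0.5X.
Kp = p_D^3 / (p_A^2) with p_i = (n_i/n_T)·P.
At X = 0.726: the mole-fraction product g(X) = Π y_i^ν_i = 6.249. Since Kp = g(X)·P^{1}, P = (Kp/g)^(1/1) = (20/6.249)^(1/1) = 3.2 bar.

P = 3.2 bar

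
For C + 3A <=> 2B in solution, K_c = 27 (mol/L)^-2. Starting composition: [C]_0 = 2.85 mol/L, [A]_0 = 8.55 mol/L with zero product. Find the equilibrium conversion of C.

X = 0.851

Let X = conversion of C; extent ξ = 2.85·X mol/L.
Concentrations: [C] = 2.85 − 2.85X; [A] = 8.55 − 8.55X; [B] = 5.7X.
K_c = [B]^2 / ([C] [A]^3).
Setting equal to 27 and solving for X on (0,1) gives X = 0.851.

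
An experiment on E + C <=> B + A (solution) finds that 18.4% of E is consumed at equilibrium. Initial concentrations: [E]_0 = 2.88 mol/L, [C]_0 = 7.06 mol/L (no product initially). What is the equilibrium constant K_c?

Let X = conversion of E.
Concentrations: [E] = 2.88 − 2.88X; [C] = 7.06 − 2.88X; [B] = 2.88X; [A] = 2.88X.
At X = 0.184: [E] = 2.35, [C] = 6.53, [B] = 0.53, [A] = 0.53.
K_c = [B] [A] / ([E] [C]) = 0.0183.

K_c = 0.0183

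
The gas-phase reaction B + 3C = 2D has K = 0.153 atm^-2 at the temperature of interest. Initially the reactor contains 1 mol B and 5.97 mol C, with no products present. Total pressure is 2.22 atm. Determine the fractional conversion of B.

X = 0.492

Basis: 1 mol B initially; let X = conversion of B. Extent ξ = X.
Mole table: n_B = 1 − X; n_C = 5.97 − 3X; n_D = 2X.
Total moles n_T = 6.97 − 2X.
y_i = n_i/n_T, p_i = y_i·P. K = p_D^2 / (p_B p_C^3).
Equating to 0.153 atm^-2 and solving on 0 < X < 1: X = 0.492.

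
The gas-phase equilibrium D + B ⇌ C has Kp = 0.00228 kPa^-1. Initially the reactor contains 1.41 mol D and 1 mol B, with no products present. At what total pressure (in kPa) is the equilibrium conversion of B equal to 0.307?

P = 370 kPa

Take 1 mol B as basis and let X be its fractional conversion, so ξ = X.
At extent ξ: n_D = 1.41 − X; n_B = 1 − X; n_C = X.
n_T = Σnᵢ = 2.41 − X.
Kp = p_C / (p_D p_B) with p_i = (n_i/n_T)·P.
At X = 0.307: the mole-fraction product g(X) = Π y_i^ν_i = 0.8446. Since Kp = g(X)·P^{-1}, P = (g/Kp)^(1/1) = (0.8446/0.00228)^(1/1) = 370 kPa.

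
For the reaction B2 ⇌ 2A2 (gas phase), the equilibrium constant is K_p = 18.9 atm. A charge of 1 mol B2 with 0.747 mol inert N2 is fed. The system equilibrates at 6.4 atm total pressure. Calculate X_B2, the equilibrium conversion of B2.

Basis: 1 mol B2 initially; let X = conversion of B2. Extent ξ = X.
Mole table: n_B2 = 1 − X; n_A2 = 2X; n_I = 0.747 (inert).
n_T = Σnᵢ = 1.75 + X.
y_i = n_i/n_T, p_i = y_i·P. K_p = p_A2^2 / (p_B2).
Setting this equal to 18.9 atm and taking the physical root (0 < X < 1) gives X = 0.717.

X = 0.717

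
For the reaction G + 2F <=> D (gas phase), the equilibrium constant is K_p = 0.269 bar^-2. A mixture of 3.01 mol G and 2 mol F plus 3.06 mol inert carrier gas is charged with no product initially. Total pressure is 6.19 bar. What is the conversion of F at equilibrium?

X = 0.506

Let X = conversion of F (basis 2 mol F); extent of reaction ξ = X.
Species balance: n_G = 3.01 − X; n_F = 2 − 2X; n_D = X; n_I = 3.06 (inert).
n_T = Σnᵢ = 8.07 − 2X.
Mole fractions y_i = n_i/n_T; K_p = p_D / (p_G p_F^2) with p_i = y_i·P.
Equating to 0.269 bar^-2 and solving on 0 < X < 1: X = 0.506.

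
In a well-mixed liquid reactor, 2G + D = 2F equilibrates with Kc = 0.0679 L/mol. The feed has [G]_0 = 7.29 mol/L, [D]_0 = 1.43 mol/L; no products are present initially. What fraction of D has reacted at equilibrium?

X = 0.471

Let X = conversion of D; extent ξ = 1.43·X mol/L.
Concentrations: [G] = 7.29 − 2.86X; [D] = 1.43 − 1.43X; [F] = 2.86X.
Kc = [F]^2 / ([G]^2 [D]).
Setting equal to 0.0679 and solving for X on (0,1) gives X = 0.471.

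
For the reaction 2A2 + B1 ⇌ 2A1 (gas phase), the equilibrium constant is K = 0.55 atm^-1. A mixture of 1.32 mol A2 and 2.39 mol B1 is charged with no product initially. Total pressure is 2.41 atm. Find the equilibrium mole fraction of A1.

y_A1 = 0.184

Take 1.32 mol A2 as basis and let X be its fractional conversion, so ξ = 0.66X.
At extent ξ: n_A2 = 1.32 − 1.32X; n_B1 = 2.39 − 0.66X; n_A1 = 1.32X.
n_T = Σnᵢ = 3.71 − 0.66X.
y_i = n_i/n_T, p_i = y_i·P. K = p_A1^2 / (p_A2^2 p_B1).
Substituting and setting equal to 0.55 atm^-1 gives a polynomial in X; the root in (0,1) is X = 0.474.
Then n_A1 = 0.625, n_T = 3.4, so y_A1 = 0.184.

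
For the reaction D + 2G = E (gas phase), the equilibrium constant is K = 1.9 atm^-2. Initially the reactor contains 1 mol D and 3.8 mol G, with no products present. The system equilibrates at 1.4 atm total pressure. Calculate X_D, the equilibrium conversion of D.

X = 0.655

Let X = conversion of D (basis 1 mol D); extent of reaction ξ = X.
Mole table: n_D = 1 − X; n_G = 3.8 − 2X; n_E = X.
Total moles n_T = 4.8 − 2X.
With p_i = (n_i/n_T)P, K = p_E / (p_D p_G^2).
Setting this equal to 1.9 atm^-2 and taking the physical root (0 < X < 1) gives X = 0.655.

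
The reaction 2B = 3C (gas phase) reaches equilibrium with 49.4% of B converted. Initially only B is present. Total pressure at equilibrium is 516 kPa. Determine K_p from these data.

Take 1 mol B as basis and let X be its fractional conversion, so ξ = 0.5X.
Species balance: n_B = 1 − X; n_C = 1.5X.
Total moles n_T = 1 + 0.5X.
At X = 0.494: n_B = 0.506, n_C = 0.741, n_T = 1.25.
p_i = (n_i/n_T)·P. K_p = p_C^3 / (p_B^2) = 658 kPa.

K_p = 658 kPa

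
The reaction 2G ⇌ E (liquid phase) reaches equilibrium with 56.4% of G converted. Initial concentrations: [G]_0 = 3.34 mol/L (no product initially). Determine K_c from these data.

K_c = 0.444 L/mol

Let X = conversion of G.
Concentrations: [G] = 3.34 − 3.34X; [E] = 1.67X.
At X = 0.564: [G] = 1.46, [E] = 0.942.
K_c = [E] / ([G]^2) = 0.444 L/mol.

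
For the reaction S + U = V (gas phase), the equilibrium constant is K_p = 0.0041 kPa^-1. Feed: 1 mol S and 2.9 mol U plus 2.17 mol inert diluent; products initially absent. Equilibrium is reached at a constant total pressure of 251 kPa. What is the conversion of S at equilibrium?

X = 0.316

Take 1 mol S as basis and let X be its fractional conversion, so ξ = X.
Moles: n_S = 1 − X; n_U = 2.9 − X; n_V = X; n_I = 2.17 (inert).
Summing: n_T = 6.07 − X.
With p_i = (n_i/n_T)P, K_p = p_V / (p_S p_U).
Setting this equal to 0.0041 kPa^-1 and taking the physical root (0 < X < 1) gives X = 0.316.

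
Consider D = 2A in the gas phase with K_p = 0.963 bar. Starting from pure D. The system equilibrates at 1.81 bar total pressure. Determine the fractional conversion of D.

X = 0.343

Take 1 mol D as basis and let X be its fractional conversion, so ξ = X.
Moles: n_D = 1 − X; n_A = 2X.
Total moles n_T = 1 + X.
Mole fractions y_i = n_i/n_T; K_p = p_A^2 / (p_D) with p_i = y_i·P.
Substituting and setting equal to 0.963 bar gives a polynomial in X; the root in (0,1) is X = 0.343.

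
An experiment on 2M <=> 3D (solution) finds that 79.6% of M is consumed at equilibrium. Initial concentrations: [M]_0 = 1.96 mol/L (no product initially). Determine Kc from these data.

Kc = 80.2 mol/L

Let X = conversion of M.
Concentrations: [M] = 1.96 − 1.96X; [D] = 2.94X.
At X = 0.796: [M] = 0.4, [D] = 2.34.
Kc = [D]^3 / ([M]^2) = 80.2 mol/L.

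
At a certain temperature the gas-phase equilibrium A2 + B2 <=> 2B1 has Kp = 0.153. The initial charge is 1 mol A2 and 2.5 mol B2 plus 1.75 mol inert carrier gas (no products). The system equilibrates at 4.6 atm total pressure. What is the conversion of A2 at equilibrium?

X = 0.253

Basis: 1 mol A2 initially; let X = conversion of A2. Extent ξ = X.
Mole table: n_A2 = 1 − X; n_B2 = 2.5 − X; n_B1 = 2X; n_I = 1.75 (inert).
Total moles n_T = 5.25 (Δν = 0, constant).
With p_i = (n_i/n_T)P, Kp = p_B1^2 / (p_A2 p_B2).
Setting this equal to 0.153 and taking the physical root (0 < X < 1) gives X = 0.253.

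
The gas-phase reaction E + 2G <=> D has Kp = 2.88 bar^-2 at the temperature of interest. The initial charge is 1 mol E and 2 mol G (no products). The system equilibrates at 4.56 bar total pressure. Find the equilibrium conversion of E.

X = 0.814

Basis: 1 mol E initially; let X = conversion of E. Extent ξ = X.
Species balance: n_E = 1 − X; n_G = 2 − 2X; n_D = X.
Total moles n_T = 3 − 2X.
Mole fractions y_i = n_i/n_T; Kp = p_D / (p_E p_G^2) with p_i = y_i·P.
This yields a degree-3 equation in X; solving on (0,1), X = 0.814.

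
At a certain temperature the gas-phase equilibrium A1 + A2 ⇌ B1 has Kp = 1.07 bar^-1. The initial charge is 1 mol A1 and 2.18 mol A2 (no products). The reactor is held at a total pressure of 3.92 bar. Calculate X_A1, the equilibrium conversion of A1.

X = 0.714

Take 1 mol A1 as basis and let X be its fractional conversion, so ξ = X.
Moles: n_A1 = 1 − X; n_A2 = 2.18 − X; n_B1 = X.
Summing: n_T = 3.18 − X.
With p_i = (n_i/n_T)P, Kp = p_B1 / (p_A1 p_A2).
This yields a degree-2 equation in X; solving on (0,1), X = 0.714.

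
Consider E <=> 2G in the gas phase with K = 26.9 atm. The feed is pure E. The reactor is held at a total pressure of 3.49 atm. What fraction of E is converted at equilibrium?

X = 0.811

Basis: 1 mol E initially; let X = conversion of E. Extent ξ = X.
Mole table: n_E = 1 − X; n_G = 2X.
n_T = Σnᵢ = 1 + X.
y_i = n_i/n_T, p_i = y_i·P. K = p_G^2 / (p_E).
Substituting and setting equal to 26.9 atm gives a polynomial in X; the root in (0,1) is X = 0.811.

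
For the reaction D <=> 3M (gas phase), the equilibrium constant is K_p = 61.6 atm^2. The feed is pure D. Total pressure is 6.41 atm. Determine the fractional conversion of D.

Take 1 mol D as basis and let X be its fractional conversion, so ξ = X.
Species balance: n_D = 1 − X; n_M = 3X.
Summing: n_T = 1 + 2X.
With p_i = (n_i/n_T)P, K_p = p_M^3 / (p_D).
Setting this equal to 61.6 atm^2 and taking the physical root (0 < X < 1) gives X = 0.480.

X = 0.480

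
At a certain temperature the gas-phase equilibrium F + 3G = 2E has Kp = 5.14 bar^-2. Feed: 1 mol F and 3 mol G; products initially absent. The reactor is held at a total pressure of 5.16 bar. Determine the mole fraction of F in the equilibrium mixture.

Take 1 mol F as basis and let X be its fractional conversion, so ξ = X.
Mole table: n_F = 1 − X; n_G = 3 − 3X; n_E = 2X.
Summing: n_T = 4 − 2X.
With p_i = (n_i/n_T)P, Kp = p_E^2 / (p_F p_G^3).
Substituting and setting equal to 5.14 bar^-2 gives a polynomial in X; the root in (0,1) is X = 0.752.
Then n_F = 0.248, n_T = 2.5, so y_F = 0.100.

y_F = 0.100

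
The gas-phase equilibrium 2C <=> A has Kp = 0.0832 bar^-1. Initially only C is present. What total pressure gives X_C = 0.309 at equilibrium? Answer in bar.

Take 1 mol C as basis and let X be its fractional conversion, so ξ = 0.5X.
At extent ξ: n_C = 1 − X; n_A = 0.5X.
Summing: n_T = 1 − 0.5X.
Kp = p_A / (p_C^2) with p_i = (n_i/n_T)·P.
At X = 0.309: the mole-fraction product g(X) = Π y_i^ν_i = 0.2736. Since Kp = g(X)·P^{-1}, P = (g/Kp)^(1/1) = (0.2736/0.0832)^(1/1) = 3.29 bar.

P = 3.29 bar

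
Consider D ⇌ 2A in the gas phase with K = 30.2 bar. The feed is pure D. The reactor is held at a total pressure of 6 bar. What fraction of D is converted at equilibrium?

X = 0.746

Basis: 1 mol D initially; let X = conversion of D. Extent ξ = X.
Moles: n_D = 1 − X; n_A = 2X.
Total moles n_T = 1 + X.
Mole fractions y_i = n_i/n_T; K = p_A^2 / (p_D) with p_i = y_i·P.
Equating to 30.2 bar and solving on 0 < X < 1: X = 0.746.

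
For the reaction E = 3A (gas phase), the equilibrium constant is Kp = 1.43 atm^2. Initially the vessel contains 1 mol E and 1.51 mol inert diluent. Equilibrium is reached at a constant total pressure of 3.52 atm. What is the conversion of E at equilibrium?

X = 0.307

Basis: 1 mol E initially; let X = conversion of E. Extent ξ = X.
At extent ξ: n_E = 1 − X; n_A = 3X; n_I = 1.51 (inert).
n_T = Σnᵢ = 2.51 + 2X.
Mole fractions y_i = n_i/n_T; Kp = p_A^3 / (p_E) with p_i = y_i·P.
Substituting and setting equal to 1.43 atm^2 gives a polynomial in X; the root in (0,1) is X = 0.307.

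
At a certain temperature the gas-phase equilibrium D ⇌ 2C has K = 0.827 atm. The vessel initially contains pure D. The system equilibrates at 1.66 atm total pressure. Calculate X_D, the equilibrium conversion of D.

Basis: 1 mol D initially; let X = conversion of D. Extent ξ = X.
At extent ξ: n_D = 1 − X; n_C = 2X.
Summing: n_T = 1 + X.
With p_i = (n_i/n_T)P, K = p_C^2 / (p_D).
This yields a degree-2 equation in X; solving on (0,1), X = 0.333.

X = 0.333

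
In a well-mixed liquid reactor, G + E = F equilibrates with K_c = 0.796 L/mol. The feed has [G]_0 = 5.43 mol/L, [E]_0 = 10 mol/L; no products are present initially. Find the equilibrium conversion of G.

Let X = conversion of G; extent ξ = 5.43·X mol/L.
Concentrations: [G] = 5.43 − 5.43X; [E] = 10 − 5.43X; [F] = 5.43X.
K_c = [F] / ([G] [E]).
Setting equal to 0.796 and solving for X on (0,1) gives X = 0.816.

X = 0.816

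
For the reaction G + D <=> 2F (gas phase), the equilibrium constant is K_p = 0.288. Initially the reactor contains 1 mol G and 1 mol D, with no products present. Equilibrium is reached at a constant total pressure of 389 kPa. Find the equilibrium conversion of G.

Basis: 1 mol G initially; let X = conversion of G. Extent ξ = X.
Mole table: n_G = 1 − X; n_D = 1 − X; n_F = 2X.
Total moles n_T = 2 (Δν = 0, constant).
With p_i = (n_i/n_T)P, K_p = p_F^2 / (p_G p_D).
Setting this equal to 0.288 and taking the physical root (0 < X < 1) gives X = 0.212.

X = 0.212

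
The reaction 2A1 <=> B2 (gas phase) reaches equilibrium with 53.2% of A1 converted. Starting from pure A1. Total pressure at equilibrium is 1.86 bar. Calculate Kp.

Kp = 0.479 bar^-1

Let X = conversion of A1 (basis 1 mol A1); extent of reaction ξ = 0.5X.
Moles: n_A1 = 1 − X; n_B2 = 0.5X.
n_T = Σnᵢ = 1 − 0.5X.
At X = 0.532: n_A1 = 0.468, n_B2 = 0.266, n_T = 0.734.
p_i = (n_i/n_T)·P. Kp = p_B2 / (p_A1^2) = 0.479 bar^-1.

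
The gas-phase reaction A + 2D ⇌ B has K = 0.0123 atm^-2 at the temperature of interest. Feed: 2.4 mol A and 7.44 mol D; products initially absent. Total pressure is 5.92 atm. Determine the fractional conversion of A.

X = 0.187

Let X = conversion of A (basis 2.4 mol A); extent of reaction ξ = 2.4X.
Species balance: n_A = 2.4 − 2.4X; n_D = 7.44 − 4.8X; n_B = 2.4X.
Total moles n_T = 9.84 − 4.8X.
With p_i = (n_i/n_T)P, K = p_B / (p_A p_D^2).
Substituting and setting equal to 0.0123 atm^-2 gives a polynomial in X; the root in (0,1) is X = 0.187.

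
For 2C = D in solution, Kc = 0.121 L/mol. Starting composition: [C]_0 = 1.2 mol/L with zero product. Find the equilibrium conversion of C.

Let X = conversion of C; extent ξ = 1.2X/2 mol/L.
Concentrations: [C] = 1.2 − 1.2X; [D] = 0.6X.
Kc = [D] / ([C]^2).
Equating to 0.121 L/mol: the physical root is X = 0.190.

X = 0.190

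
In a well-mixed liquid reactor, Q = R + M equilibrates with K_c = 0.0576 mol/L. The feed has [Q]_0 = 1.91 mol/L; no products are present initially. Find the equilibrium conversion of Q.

Let X = conversion of Q; extent ξ = 1.91·X mol/L.
Concentrations: [Q] = 1.91 − 1.91X; [R] = 1.91X; [M] = 1.91X.
K_c = [R] [M] / ([Q]).
This equals 0.0576 at X = 0.159 (the root in 0 < X < 1).

X = 0.159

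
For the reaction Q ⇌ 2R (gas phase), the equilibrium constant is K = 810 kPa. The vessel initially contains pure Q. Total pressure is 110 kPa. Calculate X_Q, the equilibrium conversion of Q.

X = 0.805

Basis: 1 mol Q initially; let X = conversion of Q. Extent ξ = X.
Species balance: n_Q = 1 − X; n_R = 2X.
Summing: n_T = 1 + X.
With p_i = (n_i/n_T)P, K = p_R^2 / (p_Q).
This yields a degree-2 equation in X; solving on (0,1), X = 0.805.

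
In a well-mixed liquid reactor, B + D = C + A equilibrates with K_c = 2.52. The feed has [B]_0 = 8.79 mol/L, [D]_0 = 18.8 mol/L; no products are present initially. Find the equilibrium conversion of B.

X = 0.806

Let X = conversion of B; extent ξ = 8.79·X mol/L.
Concentrations: [B] = 8.79 − 8.79X; [D] = 18.8 − 8.79X; [C] = 8.79X; [A] = 8.79X.
K_c = [C] [A] / ([B] [D]).
Setting equal to 2.52 and solving for X on (0,1) gives X = 0.806.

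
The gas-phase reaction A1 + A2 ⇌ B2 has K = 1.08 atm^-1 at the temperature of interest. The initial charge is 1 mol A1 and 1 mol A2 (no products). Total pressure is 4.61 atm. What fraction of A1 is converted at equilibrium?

Let X = conversion of A1 (basis 1 mol A1); extent of reaction ξ = X.
Mole table: n_A1 = 1 − X; n_A2 = 1 − X; n_B2 = X.
Summing: n_T = 2 − X.
y_i = n_i/n_T, p_i = y_i·P. K = p_B2 / (p_A1 p_A2).
Setting this equal to 1.08 atm^-1 and taking the physical root (0 < X < 1) gives X = 0.591.

X = 0.591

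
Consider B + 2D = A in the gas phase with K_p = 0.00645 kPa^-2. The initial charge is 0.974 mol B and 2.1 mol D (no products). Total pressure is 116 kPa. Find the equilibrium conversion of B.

X = 0.877

Take 0.974 mol B as basis and let X be its fractional conversion, so ξ = 0.974X.
Mole table: n_B = 0.974 − 0.974X; n_D = 2.1 − 1.95X; n_A = 0.974X.
Total moles n_T = 3.07 − 1.95X.
Mole fractions y_i = n_i/n_T; K_p = p_A / (p_B p_D^2) with p_i = y_i·P.
This yields a degree-3 equation in X; solving on (0,1), X = 0.877.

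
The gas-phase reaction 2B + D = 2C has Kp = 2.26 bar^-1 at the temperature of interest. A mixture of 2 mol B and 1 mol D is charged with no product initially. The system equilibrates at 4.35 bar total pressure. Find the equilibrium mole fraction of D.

y_D = 0.177

Take 2 mol B as basis and let X be its fractional conversion, so ξ = X.
Species balance: n_B = 2 − 2X; n_D = 1 − X; n_C = 2X.
Summing: n_T = 3 − X.
Mole fractions y_i = n_i/n_T; Kp = p_C^2 / (p_B^2 p_D) with p_i = y_i·P.
Setting this equal to 2.26 bar^-1 and taking the physical root (0 < X < 1) gives X = 0.569.
Then n_D = 0.431, n_T = 2.43, so y_D = 0.177.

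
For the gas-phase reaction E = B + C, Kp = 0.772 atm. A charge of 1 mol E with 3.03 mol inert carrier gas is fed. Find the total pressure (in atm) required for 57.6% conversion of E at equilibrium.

P = 4.54 atm

Basis: 1 mol E initially; let X = conversion of E. Extent ξ = X.
At extent ξ: n_E = 1 − X; n_B = X; n_C = X; n_I = 3.03 (inert).
n_T = Σnᵢ = 4.03 + X.
Kp = p_B p_C / (p_E) with p_i = (n_i/n_T)·P.
At X = 0.576: the mole-fraction product g(X) = Π y_i^ν_i = 0.1699. Since Kp = g(X)·P^{1}, P = (Kp/g)^(1/1) = (0.772/0.1699)^(1/1) = 4.54 atm.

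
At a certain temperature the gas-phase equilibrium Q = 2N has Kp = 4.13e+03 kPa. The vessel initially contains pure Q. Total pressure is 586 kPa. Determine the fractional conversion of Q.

X = 0.799

Let X = conversion of Q (basis 1 mol Q); extent of reaction ξ = X.
Moles: n_Q = 1 − X; n_N = 2X.
n_T = Σnᵢ = 1 + X.
Mole fractions y_i = n_i/n_T; Kp = p_N^2 / (p_Q) with p_i = y_i·P.
Equating to 4.13e+03 kPa and solving on 0 < X < 1: X = 0.799.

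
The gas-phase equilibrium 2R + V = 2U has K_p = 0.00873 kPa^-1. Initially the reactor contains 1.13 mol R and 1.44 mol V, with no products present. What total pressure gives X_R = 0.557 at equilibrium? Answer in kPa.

P = 363 kPa

Basis: 1.13 mol R initially; let X = conversion of R. Extent ξ = 0.565X.
At extent ξ: n_R = 1.13 − 1.13X; n_V = 1.44 − 0.565X; n_U = 1.13X.
Summing: n_T = 2.57 − 0.565X.
K_p = p_U^2 / (p_R^2 p_V) with p_i = (n_i/n_T)·P.
At X = 0.557: the mole-fraction product g(X) = Π y_i^ν_i = 3.168. Since K_p = g(X)·P^{-1}, P = (g/K_p)^(1/1) = (3.168/0.00873)^(1/1) = 363 kPa.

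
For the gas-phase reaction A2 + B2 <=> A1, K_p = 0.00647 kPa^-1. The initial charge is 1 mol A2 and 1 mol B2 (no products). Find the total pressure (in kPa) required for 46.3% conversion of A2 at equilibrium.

P = 381 kPa

Let X = conversion of A2 (basis 1 mol A2); extent of reaction ξ = X.
Species balance: n_A2 = 1 − X; n_B2 = 1 − X; n_A1 = X.
n_T = Σnᵢ = 2 − X.
K_p = p_A1 / (p_A2 p_B2) with p_i = (n_i/n_T)·P.
At X = 0.463: the mole-fraction product g(X) = Π y_i^ν_i = 2.468. Since K_p = g(X)·P^{-1}, P = (g/K_p)^(1/1) = (2.468/0.00647)^(1/1) = 381 kPa.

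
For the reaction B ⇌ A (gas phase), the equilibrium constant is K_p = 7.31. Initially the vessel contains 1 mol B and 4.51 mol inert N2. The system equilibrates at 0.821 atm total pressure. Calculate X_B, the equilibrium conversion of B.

Basis: 1 mol B initially; let X = conversion of B. Extent ξ = X.
At extent ξ: n_B = 1 − X; n_A = X; n_I = 4.51 (inert).
n_T stays at 5.51 (no change in mole number).
y_i = n_i/n_T, p_i = y_i·P. K_p = p_A / (p_B).
Setting this equal to 7.31 and taking the physical root (0 < X < 1) gives X = 0.880.

X = 0.880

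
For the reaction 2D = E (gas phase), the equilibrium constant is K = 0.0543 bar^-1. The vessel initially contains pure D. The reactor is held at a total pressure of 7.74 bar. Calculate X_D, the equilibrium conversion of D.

Let X = conversion of D (basis 1 mol D); extent of reaction ξ = 0.5X.
At extent ξ: n_D = 1 − X; n_E = 0.5X.
n_T = Σnᵢ = 1 − 0.5X.
y_i = n_i/n_T, p_i = y_i·P. K = p_E / (p_D^2).
Setting this equal to 0.0543 bar^-1 and taking the physical root (0 < X < 1) gives X = 0.389.

X = 0.389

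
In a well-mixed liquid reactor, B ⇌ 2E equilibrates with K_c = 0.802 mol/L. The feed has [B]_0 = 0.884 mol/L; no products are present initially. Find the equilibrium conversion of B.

X = 0.376

Let X = conversion of B; extent ξ = 0.884·X mol/L.
Concentrations: [B] = 0.884 − 0.884X; [E] = 1.77X.
K_c = [E]^2 / ([B]).
Solving K_c = 0.802 for X ∈ (0,1): X = 0.376.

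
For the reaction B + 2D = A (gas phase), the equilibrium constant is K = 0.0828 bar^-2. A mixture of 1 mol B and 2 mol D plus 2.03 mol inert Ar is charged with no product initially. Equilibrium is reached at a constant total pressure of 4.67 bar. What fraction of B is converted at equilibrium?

X = 0.182

Let X = conversion of B (basis 1 mol B); extent of reaction ξ = X.
At extent ξ: n_B = 1 − X; n_D = 2 − 2X; n_A = X; n_I = 2.03 (inert).
Summing: n_T = 5.03 − 2X.
y_i = n_i/n_T, p_i = y_i·P. K = p_A / (p_B p_D^2).
Setting this equal to 0.0828 bar^-2 and taking the physical root (0 < X < 1) gives X = 0.182.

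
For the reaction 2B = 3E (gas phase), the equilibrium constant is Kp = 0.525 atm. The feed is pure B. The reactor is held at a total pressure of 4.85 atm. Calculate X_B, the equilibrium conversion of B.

Let X = conversion of B (basis 1 mol B); extent of reaction ξ = 0.5X.
Mole table: n_B = 1 − X; n_E = 1.5X.
Summing: n_T = 1 + 0.5X.
Mole fractions y_i = n_i/n_T; Kp = p_E^3 / (p_B^2) with p_i = y_i·P.
Setting this equal to 0.525 atm and taking the physical root (0 < X < 1) gives X = 0.269.

X = 0.269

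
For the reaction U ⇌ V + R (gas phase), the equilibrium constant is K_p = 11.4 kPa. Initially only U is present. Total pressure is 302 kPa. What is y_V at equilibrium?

Let X = conversion of U (basis 1 mol U); extent of reaction ξ = X.
Mole table: n_U = 1 − X; n_V = X; n_R = X.
Summing: n_T = 1 + X.
With p_i = (n_i/n_T)P, K_p = p_V p_R / (p_U).
Equating to 11.4 kPa and solving on 0 < X < 1: X = 0.191.
Then n_V = 0.191, n_T = 1.19, so y_V = 0.160.

y_V = 0.160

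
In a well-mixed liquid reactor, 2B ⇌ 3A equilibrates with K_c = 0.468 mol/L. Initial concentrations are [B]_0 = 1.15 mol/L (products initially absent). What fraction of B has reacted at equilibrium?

Let X = conversion of B; extent ξ = 1.15X/2 mol/L.
Concentrations: [B] = 1.15 − 1.15X; [A] = 1.72X.
K_c = [A]^3 / ([B]^2).
Solving K_c = 0.468 for X ∈ (0,1): X = 0.365.

X = 0.365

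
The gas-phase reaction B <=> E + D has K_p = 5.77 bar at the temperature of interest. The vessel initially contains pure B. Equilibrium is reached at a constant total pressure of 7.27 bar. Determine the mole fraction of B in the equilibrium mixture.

Let X = conversion of B (basis 1 mol B); extent of reaction ξ = X.
Moles: n_B = 1 − X; n_E = X; n_D = X.
n_T = Σnᵢ = 1 + X.
y_i = n_i/n_T, p_i = y_i·P. K_p = p_E p_D / (p_B).
Setting this equal to 5.77 bar and taking the physical root (0 < X < 1) gives X = 0.665.
Then n_B = 0.335, n_T = 1.67, so y_B = 0.201.

y_B = 0.201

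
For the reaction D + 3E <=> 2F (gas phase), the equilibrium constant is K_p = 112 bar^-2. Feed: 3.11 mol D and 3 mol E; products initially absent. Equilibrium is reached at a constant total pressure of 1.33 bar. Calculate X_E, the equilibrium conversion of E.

Let X = conversion of E (basis 3 mol E); extent of reaction ξ = X.
At extent ξ: n_D = 3.11 − X; n_E = 3 − 3X; n_F = 2X.
Summing: n_T = 6.11 − 2X.
With p_i = (n_i/n_T)P, K_p = p_F^2 / (p_D p_E^3).
Substituting and setting equal to 112 bar^-2 gives a polynomial in X; the root in (0,1) is X = 0.835.

X = 0.835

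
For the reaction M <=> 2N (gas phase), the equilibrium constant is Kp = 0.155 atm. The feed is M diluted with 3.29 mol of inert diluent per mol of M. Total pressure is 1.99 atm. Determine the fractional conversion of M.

Take 1 mol M as basis and let X be its fractional conversion, so ξ = X.
Mole table: n_M = 1 − X; n_N = 2X; n_I = 3.29 (inert).
Total moles n_T = 4.29 + X.
Mole fractions y_i = n_i/n_T; Kp = p_N^2 / (p_M) with p_i = y_i·P.
Setting this equal to 0.155 atm and taking the physical root (0 < X < 1) gives X = 0.257.

X = 0.257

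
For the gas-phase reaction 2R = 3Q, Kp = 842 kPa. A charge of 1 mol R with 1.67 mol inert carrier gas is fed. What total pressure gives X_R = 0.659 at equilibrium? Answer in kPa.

P = 304 kPa

Let X = conversion of R (basis 1 mol R); extent of reaction ξ = 0.5X.
Mole table: n_R = 1 − X; n_Q = 1.5X; n_I = 1.67 (inert).
Total moles n_T = 2.67 + 0.5X.
Kp = p_Q^3 / (p_R^2) with p_i = (n_i/n_T)·P.
At X = 0.659: the mole-fraction product g(X) = Π y_i^ν_i = 2.769. Since Kp = g(X)·P^{1}, P = (Kp/g)^(1/1) = (842/2.769)^(1/1) = 304 kPa.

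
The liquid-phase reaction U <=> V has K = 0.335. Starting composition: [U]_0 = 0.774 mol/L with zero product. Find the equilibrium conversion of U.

Let X = conversion of U; extent ξ = 0.774·X mol/L.
Concentrations: [U] = 0.774 − 0.774X; [V] = 0.774X.
K = [V] / ([U]).
Solving K = 0.335 for X ∈ (0,1): X = 0.251.

X = 0.251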